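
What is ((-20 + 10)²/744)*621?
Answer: 5175/62 ≈ 83.468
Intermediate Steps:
((-20 + 10)²/744)*621 = ((-10)²*(1/744))*621 = (100*(1/744))*621 = (25/186)*621 = 5175/62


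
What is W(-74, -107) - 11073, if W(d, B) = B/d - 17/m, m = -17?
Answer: -819221/74 ≈ -11071.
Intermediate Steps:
W(d, B) = 1 + B/d (W(d, B) = B/d - 17/(-17) = B/d - 17*(-1/17) = B/d + 1 = 1 + B/d)
W(-74, -107) - 11073 = (-107 - 74)/(-74) - 11073 = -1/74*(-181) - 11073 = 181/74 - 11073 = -819221/74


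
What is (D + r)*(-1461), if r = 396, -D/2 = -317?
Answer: -1504830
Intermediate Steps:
D = 634 (D = -2*(-317) = 634)
(D + r)*(-1461) = (634 + 396)*(-1461) = 1030*(-1461) = -1504830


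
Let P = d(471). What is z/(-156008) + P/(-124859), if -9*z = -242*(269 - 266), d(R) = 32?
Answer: -22596323/29218504308 ≈ -0.00077336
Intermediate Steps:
P = 32
z = 242/3 (z = -(-242)*(269 - 266)/9 = -(-242)*3/9 = -⅑*(-726) = 242/3 ≈ 80.667)
z/(-156008) + P/(-124859) = (242/3)/(-156008) + 32/(-124859) = (242/3)*(-1/156008) + 32*(-1/124859) = -121/234012 - 32/124859 = -22596323/29218504308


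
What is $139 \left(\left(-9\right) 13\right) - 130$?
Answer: $-16393$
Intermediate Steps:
$139 \left(\left(-9\right) 13\right) - 130 = 139 \left(-117\right) - 130 = -16263 - 130 = -16393$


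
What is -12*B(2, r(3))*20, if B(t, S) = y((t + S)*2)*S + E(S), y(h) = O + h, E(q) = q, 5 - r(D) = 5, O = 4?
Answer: 0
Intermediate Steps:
r(D) = 0 (r(D) = 5 - 1*5 = 5 - 5 = 0)
y(h) = 4 + h
B(t, S) = S + S*(4 + 2*S + 2*t) (B(t, S) = (4 + (t + S)*2)*S + S = (4 + (S + t)*2)*S + S = (4 + (2*S + 2*t))*S + S = (4 + 2*S + 2*t)*S + S = S*(4 + 2*S + 2*t) + S = S + S*(4 + 2*S + 2*t))
-12*B(2, r(3))*20 = -0*(5 + 2*0 + 2*2)*20 = -0*(5 + 0 + 4)*20 = -0*9*20 = -12*0*20 = 0*20 = 0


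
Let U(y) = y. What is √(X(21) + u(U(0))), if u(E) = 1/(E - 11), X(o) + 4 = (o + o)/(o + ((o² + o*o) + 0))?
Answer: I*√904849/473 ≈ 2.0111*I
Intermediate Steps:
X(o) = -4 + 2*o/(o + 2*o²) (X(o) = -4 + (o + o)/(o + ((o² + o*o) + 0)) = -4 + (2*o)/(o + ((o² + o²) + 0)) = -4 + (2*o)/(o + (2*o² + 0)) = -4 + (2*o)/(o + 2*o²) = -4 + 2*o/(o + 2*o²))
u(E) = 1/(-11 + E)
√(X(21) + u(U(0))) = √(2*(-1 - 4*21)/(1 + 2*21) + 1/(-11 + 0)) = √(2*(-1 - 84)/(1 + 42) + 1/(-11)) = √(2*(-85)/43 - 1/11) = √(2*(1/43)*(-85) - 1/11) = √(-170/43 - 1/11) = √(-1913/473) = I*√904849/473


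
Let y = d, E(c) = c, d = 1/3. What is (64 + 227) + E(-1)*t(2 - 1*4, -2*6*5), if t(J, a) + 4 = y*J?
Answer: 887/3 ≈ 295.67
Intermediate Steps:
d = 1/3 ≈ 0.33333
y = 1/3 ≈ 0.33333
t(J, a) = -4 + J/3
(64 + 227) + E(-1)*t(2 - 1*4, -2*6*5) = (64 + 227) - (-4 + (2 - 1*4)/3) = 291 - (-4 + (2 - 4)/3) = 291 - (-4 + (1/3)*(-2)) = 291 - (-4 - 2/3) = 291 - 1*(-14/3) = 291 + 14/3 = 887/3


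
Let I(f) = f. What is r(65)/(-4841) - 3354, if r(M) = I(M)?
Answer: -16236779/4841 ≈ -3354.0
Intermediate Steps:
r(M) = M
r(65)/(-4841) - 3354 = 65/(-4841) - 3354 = 65*(-1/4841) - 3354 = -65/4841 - 3354 = -16236779/4841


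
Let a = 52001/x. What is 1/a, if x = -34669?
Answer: -34669/52001 ≈ -0.66670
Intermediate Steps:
a = -52001/34669 (a = 52001/(-34669) = 52001*(-1/34669) = -52001/34669 ≈ -1.4999)
1/a = 1/(-52001/34669) = -34669/52001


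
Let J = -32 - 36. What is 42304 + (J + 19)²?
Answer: 44705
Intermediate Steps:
J = -68
42304 + (J + 19)² = 42304 + (-68 + 19)² = 42304 + (-49)² = 42304 + 2401 = 44705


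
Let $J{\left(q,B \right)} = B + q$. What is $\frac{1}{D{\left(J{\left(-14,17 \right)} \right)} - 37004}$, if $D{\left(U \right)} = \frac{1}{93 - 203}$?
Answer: $- \frac{110}{4070441} \approx -2.7024 \cdot 10^{-5}$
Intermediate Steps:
$D{\left(U \right)} = - \frac{1}{110}$ ($D{\left(U \right)} = \frac{1}{-110} = - \frac{1}{110}$)
$\frac{1}{D{\left(J{\left(-14,17 \right)} \right)} - 37004} = \frac{1}{- \frac{1}{110} - 37004} = \frac{1}{- \frac{4070441}{110}} = - \frac{110}{4070441}$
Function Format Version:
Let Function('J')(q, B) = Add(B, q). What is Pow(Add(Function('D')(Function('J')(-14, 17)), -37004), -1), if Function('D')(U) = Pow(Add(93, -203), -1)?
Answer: Rational(-110, 4070441) ≈ -2.7024e-5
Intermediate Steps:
Function('D')(U) = Rational(-1, 110) (Function('D')(U) = Pow(-110, -1) = Rational(-1, 110))
Pow(Add(Function('D')(Function('J')(-14, 17)), -37004), -1) = Pow(Add(Rational(-1, 110), -37004), -1) = Pow(Rational(-4070441, 110), -1) = Rational(-110, 4070441)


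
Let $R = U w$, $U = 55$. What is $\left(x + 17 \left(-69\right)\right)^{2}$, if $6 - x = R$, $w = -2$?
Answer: $1117249$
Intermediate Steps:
$R = -110$ ($R = 55 \left(-2\right) = -110$)
$x = 116$ ($x = 6 - -110 = 6 + 110 = 116$)
$\left(x + 17 \left(-69\right)\right)^{2} = \left(116 + 17 \left(-69\right)\right)^{2} = \left(116 - 1173\right)^{2} = \left(-1057\right)^{2} = 1117249$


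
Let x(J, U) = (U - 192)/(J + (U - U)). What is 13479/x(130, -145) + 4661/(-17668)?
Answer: -30960677117/5954116 ≈ -5199.9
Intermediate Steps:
x(J, U) = (-192 + U)/J (x(J, U) = (-192 + U)/(J + 0) = (-192 + U)/J)
13479/x(130, -145) + 4661/(-17668) = 13479/(((-192 - 145)/130)) + 4661/(-17668) = 13479/(((1/130)*(-337))) + 4661*(-1/17668) = 13479/(-337/130) - 4661/17668 = 13479*(-130/337) - 4661/17668 = -1752270/337 - 4661/17668 = -30960677117/5954116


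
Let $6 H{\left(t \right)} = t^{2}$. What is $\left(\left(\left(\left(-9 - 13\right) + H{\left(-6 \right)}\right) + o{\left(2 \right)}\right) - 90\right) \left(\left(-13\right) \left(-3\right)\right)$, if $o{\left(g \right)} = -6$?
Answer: $-4368$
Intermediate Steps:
$H{\left(t \right)} = \frac{t^{2}}{6}$
$\left(\left(\left(\left(-9 - 13\right) + H{\left(-6 \right)}\right) + o{\left(2 \right)}\right) - 90\right) \left(\left(-13\right) \left(-3\right)\right) = \left(\left(\left(\left(-9 - 13\right) + \frac{\left(-6\right)^{2}}{6}\right) - 6\right) - 90\right) \left(\left(-13\right) \left(-3\right)\right) = \left(\left(\left(\left(-9 - 13\right) + \frac{1}{6} \cdot 36\right) - 6\right) - 90\right) 39 = \left(\left(\left(-22 + 6\right) - 6\right) - 90\right) 39 = \left(\left(-16 - 6\right) - 90\right) 39 = \left(-22 - 90\right) 39 = \left(-112\right) 39 = -4368$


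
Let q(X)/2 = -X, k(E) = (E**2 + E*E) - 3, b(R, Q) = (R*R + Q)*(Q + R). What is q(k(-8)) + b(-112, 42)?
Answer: -881270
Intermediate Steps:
b(R, Q) = (Q + R)*(Q + R**2) (b(R, Q) = (R**2 + Q)*(Q + R) = (Q + R**2)*(Q + R) = (Q + R)*(Q + R**2))
k(E) = -3 + 2*E**2 (k(E) = (E**2 + E**2) - 3 = 2*E**2 - 3 = -3 + 2*E**2)
q(X) = -2*X (q(X) = 2*(-X) = -2*X)
q(k(-8)) + b(-112, 42) = -2*(-3 + 2*(-8)**2) + (42**2 + (-112)**3 + 42*(-112) + 42*(-112)**2) = -2*(-3 + 2*64) + (1764 - 1404928 - 4704 + 42*12544) = -2*(-3 + 128) + (1764 - 1404928 - 4704 + 526848) = -2*125 - 881020 = -250 - 881020 = -881270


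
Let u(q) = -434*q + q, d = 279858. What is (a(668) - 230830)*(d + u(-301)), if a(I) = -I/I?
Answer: -94684798721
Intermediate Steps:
u(q) = -433*q
a(I) = -1 (a(I) = -1*1 = -1)
(a(668) - 230830)*(d + u(-301)) = (-1 - 230830)*(279858 - 433*(-301)) = -230831*(279858 + 130333) = -230831*410191 = -94684798721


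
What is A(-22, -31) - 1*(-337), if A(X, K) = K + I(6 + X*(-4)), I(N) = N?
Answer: 400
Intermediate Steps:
A(X, K) = 6 + K - 4*X (A(X, K) = K + (6 + X*(-4)) = K + (6 - 4*X) = 6 + K - 4*X)
A(-22, -31) - 1*(-337) = (6 - 31 - 4*(-22)) - 1*(-337) = (6 - 31 + 88) + 337 = 63 + 337 = 400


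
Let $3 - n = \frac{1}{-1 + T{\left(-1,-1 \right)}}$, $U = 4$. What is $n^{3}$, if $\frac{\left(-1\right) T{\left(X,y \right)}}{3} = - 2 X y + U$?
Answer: $\frac{10648}{343} \approx 31.044$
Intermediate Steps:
$T{\left(X,y \right)} = -12 + 6 X y$ ($T{\left(X,y \right)} = - 3 \left(- 2 X y + 4\right) = - 3 \left(4 - 2 X y\right) = -12 + 6 X y$)
$n = \frac{22}{7}$ ($n = 3 - \frac{1}{-1 - \left(12 + 6 \left(-1\right)\right)} = 3 - \frac{1}{-1 + \left(-12 + 6\right)} = 3 - \frac{1}{-1 - 6} = 3 - \frac{1}{-7} = 3 - - \frac{1}{7} = 3 + \frac{1}{7} = \frac{22}{7} \approx 3.1429$)
$n^{3} = \left(\frac{22}{7}\right)^{3} = \frac{10648}{343}$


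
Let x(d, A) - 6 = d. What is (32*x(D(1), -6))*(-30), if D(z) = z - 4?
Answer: -2880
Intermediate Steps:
D(z) = -4 + z
x(d, A) = 6 + d
(32*x(D(1), -6))*(-30) = (32*(6 + (-4 + 1)))*(-30) = (32*(6 - 3))*(-30) = (32*3)*(-30) = 96*(-30) = -2880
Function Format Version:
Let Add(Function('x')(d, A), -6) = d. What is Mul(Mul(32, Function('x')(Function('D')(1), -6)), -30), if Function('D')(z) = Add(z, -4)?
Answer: -2880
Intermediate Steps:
Function('D')(z) = Add(-4, z)
Function('x')(d, A) = Add(6, d)
Mul(Mul(32, Function('x')(Function('D')(1), -6)), -30) = Mul(Mul(32, Add(6, Add(-4, 1))), -30) = Mul(Mul(32, Add(6, -3)), -30) = Mul(Mul(32, 3), -30) = Mul(96, -30) = -2880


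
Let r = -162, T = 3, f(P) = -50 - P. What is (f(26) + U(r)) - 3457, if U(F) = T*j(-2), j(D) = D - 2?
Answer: -3545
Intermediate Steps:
j(D) = -2 + D
U(F) = -12 (U(F) = 3*(-2 - 2) = 3*(-4) = -12)
(f(26) + U(r)) - 3457 = ((-50 - 1*26) - 12) - 3457 = ((-50 - 26) - 12) - 3457 = (-76 - 12) - 3457 = -88 - 3457 = -3545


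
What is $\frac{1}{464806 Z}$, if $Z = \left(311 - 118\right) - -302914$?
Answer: $\frac{1}{140885952242} \approx 7.0979 \cdot 10^{-12}$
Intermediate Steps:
$Z = 303107$ ($Z = 193 + 302914 = 303107$)
$\frac{1}{464806 Z} = \frac{1}{464806 \cdot 303107} = \frac{1}{464806} \cdot \frac{1}{303107} = \frac{1}{140885952242}$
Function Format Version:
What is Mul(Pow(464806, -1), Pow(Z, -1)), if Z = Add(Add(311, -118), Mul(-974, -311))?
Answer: Rational(1, 140885952242) ≈ 7.0979e-12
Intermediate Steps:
Z = 303107 (Z = Add(193, 302914) = 303107)
Mul(Pow(464806, -1), Pow(Z, -1)) = Mul(Pow(464806, -1), Pow(303107, -1)) = Mul(Rational(1, 464806), Rational(1, 303107)) = Rational(1, 140885952242)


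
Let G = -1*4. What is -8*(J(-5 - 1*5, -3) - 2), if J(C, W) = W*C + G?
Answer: -192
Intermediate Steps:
G = -4
J(C, W) = -4 + C*W (J(C, W) = W*C - 4 = C*W - 4 = -4 + C*W)
-8*(J(-5 - 1*5, -3) - 2) = -8*((-4 + (-5 - 1*5)*(-3)) - 2) = -8*((-4 + (-5 - 5)*(-3)) - 2) = -8*((-4 - 10*(-3)) - 2) = -8*((-4 + 30) - 2) = -8*(26 - 2) = -8*24 = -192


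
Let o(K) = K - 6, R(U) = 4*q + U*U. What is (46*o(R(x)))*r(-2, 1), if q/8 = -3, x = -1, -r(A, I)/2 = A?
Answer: -18584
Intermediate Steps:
r(A, I) = -2*A
q = -24 (q = 8*(-3) = -24)
R(U) = -96 + U² (R(U) = 4*(-24) + U*U = -96 + U²)
o(K) = -6 + K
(46*o(R(x)))*r(-2, 1) = (46*(-6 + (-96 + (-1)²)))*(-2*(-2)) = (46*(-6 + (-96 + 1)))*4 = (46*(-6 - 95))*4 = (46*(-101))*4 = -4646*4 = -18584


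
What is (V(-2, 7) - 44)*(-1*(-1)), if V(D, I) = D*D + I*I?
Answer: 9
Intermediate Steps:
V(D, I) = D**2 + I**2
(V(-2, 7) - 44)*(-1*(-1)) = (((-2)**2 + 7**2) - 44)*(-1*(-1)) = ((4 + 49) - 44)*1 = (53 - 44)*1 = 9*1 = 9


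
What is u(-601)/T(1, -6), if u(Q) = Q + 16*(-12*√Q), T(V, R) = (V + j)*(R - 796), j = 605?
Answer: 601/486012 + 16*I*√601/40501 ≈ 0.0012366 + 0.0096848*I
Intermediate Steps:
T(V, R) = (-796 + R)*(605 + V) (T(V, R) = (V + 605)*(R - 796) = (605 + V)*(-796 + R) = (-796 + R)*(605 + V))
u(Q) = Q - 192*√Q
u(-601)/T(1, -6) = (-601 - 192*I*√601)/(-481580 - 796*1 + 605*(-6) - 6*1) = (-601 - 192*I*√601)/(-481580 - 796 - 3630 - 6) = (-601 - 192*I*√601)/(-486012) = (-601 - 192*I*√601)*(-1/486012) = 601/486012 + 16*I*√601/40501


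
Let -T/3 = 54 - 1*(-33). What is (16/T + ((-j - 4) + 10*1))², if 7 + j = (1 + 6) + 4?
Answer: 256036/68121 ≈ 3.7585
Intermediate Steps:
T = -261 (T = -3*(54 - 1*(-33)) = -3*(54 + 33) = -3*87 = -261)
j = 4 (j = -7 + ((1 + 6) + 4) = -7 + (7 + 4) = -7 + 11 = 4)
(16/T + ((-j - 4) + 10*1))² = (16/(-261) + ((-1*4 - 4) + 10*1))² = (16*(-1/261) + ((-4 - 4) + 10))² = (-16/261 + (-8 + 10))² = (-16/261 + 2)² = (506/261)² = 256036/68121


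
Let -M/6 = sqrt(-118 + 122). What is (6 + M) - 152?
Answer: -158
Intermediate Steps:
M = -12 (M = -6*sqrt(-118 + 122) = -6*sqrt(4) = -6*2 = -12)
(6 + M) - 152 = (6 - 12) - 152 = -6 - 152 = -158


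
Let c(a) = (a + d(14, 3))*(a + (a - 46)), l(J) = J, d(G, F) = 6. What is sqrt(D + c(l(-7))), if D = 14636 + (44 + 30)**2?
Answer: 82*sqrt(3) ≈ 142.03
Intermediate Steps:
c(a) = (-46 + 2*a)*(6 + a) (c(a) = (a + 6)*(a + (a - 46)) = (6 + a)*(a + (-46 + a)) = (6 + a)*(-46 + 2*a) = (-46 + 2*a)*(6 + a))
D = 20112 (D = 14636 + 74**2 = 14636 + 5476 = 20112)
sqrt(D + c(l(-7))) = sqrt(20112 + (-276 - 34*(-7) + 2*(-7)**2)) = sqrt(20112 + (-276 + 238 + 2*49)) = sqrt(20112 + (-276 + 238 + 98)) = sqrt(20112 + 60) = sqrt(20172) = 82*sqrt(3)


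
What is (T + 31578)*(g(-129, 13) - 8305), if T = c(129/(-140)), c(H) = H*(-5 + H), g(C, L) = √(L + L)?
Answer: -1028218365801/3920 + 619035741*√26/19600 ≈ -2.6214e+8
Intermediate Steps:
g(C, L) = √2*√L (g(C, L) = √(2*L) = √2*√L)
T = 106941/19600 (T = (129/(-140))*(-5 + 129/(-140)) = (129*(-1/140))*(-5 + 129*(-1/140)) = -129*(-5 - 129/140)/140 = -129/140*(-829/140) = 106941/19600 ≈ 5.4562)
(T + 31578)*(g(-129, 13) - 8305) = (106941/19600 + 31578)*(√2*√13 - 8305) = 619035741*(√26 - 8305)/19600 = 619035741*(-8305 + √26)/19600 = -1028218365801/3920 + 619035741*√26/19600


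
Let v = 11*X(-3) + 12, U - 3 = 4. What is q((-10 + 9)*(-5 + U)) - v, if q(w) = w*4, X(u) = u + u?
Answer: 46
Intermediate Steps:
U = 7 (U = 3 + 4 = 7)
X(u) = 2*u
q(w) = 4*w
v = -54 (v = 11*(2*(-3)) + 12 = 11*(-6) + 12 = -66 + 12 = -54)
q((-10 + 9)*(-5 + U)) - v = 4*((-10 + 9)*(-5 + 7)) - 1*(-54) = 4*(-1*2) + 54 = 4*(-2) + 54 = -8 + 54 = 46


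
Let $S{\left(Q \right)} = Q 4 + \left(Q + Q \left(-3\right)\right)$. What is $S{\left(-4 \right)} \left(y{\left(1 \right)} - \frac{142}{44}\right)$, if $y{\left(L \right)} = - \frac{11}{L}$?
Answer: $\frac{1252}{11} \approx 113.82$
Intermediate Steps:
$S{\left(Q \right)} = 2 Q$ ($S{\left(Q \right)} = 4 Q + \left(Q - 3 Q\right) = 4 Q - 2 Q = 2 Q$)
$S{\left(-4 \right)} \left(y{\left(1 \right)} - \frac{142}{44}\right) = 2 \left(-4\right) \left(- \frac{11}{1} - \frac{142}{44}\right) = - 8 \left(\left(-11\right) 1 - \frac{71}{22}\right) = - 8 \left(-11 - \frac{71}{22}\right) = \left(-8\right) \left(- \frac{313}{22}\right) = \frac{1252}{11}$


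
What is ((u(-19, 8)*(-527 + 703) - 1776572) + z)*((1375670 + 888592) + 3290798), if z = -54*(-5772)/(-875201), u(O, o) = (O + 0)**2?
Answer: -8328429992905735440/875201 ≈ -9.5160e+12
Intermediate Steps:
u(O, o) = O**2
z = -311688/875201 (z = 311688*(-1/875201) = -311688/875201 ≈ -0.35613)
((u(-19, 8)*(-527 + 703) - 1776572) + z)*((1375670 + 888592) + 3290798) = (((-19)**2*(-527 + 703) - 1776572) - 311688/875201)*((1375670 + 888592) + 3290798) = ((361*176 - 1776572) - 311688/875201)*(2264262 + 3290798) = ((63536 - 1776572) - 311688/875201)*5555060 = (-1713036 - 311688/875201)*5555060 = -1499251131924/875201*5555060 = -8328429992905735440/875201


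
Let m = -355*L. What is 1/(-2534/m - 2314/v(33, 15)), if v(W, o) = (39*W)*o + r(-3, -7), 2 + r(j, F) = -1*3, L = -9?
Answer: -6166350/5629943 ≈ -1.0953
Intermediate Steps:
r(j, F) = -5 (r(j, F) = -2 - 1*3 = -2 - 3 = -5)
v(W, o) = -5 + 39*W*o (v(W, o) = (39*W)*o - 5 = 39*W*o - 5 = -5 + 39*W*o)
m = 3195 (m = -355*(-9) = 3195)
1/(-2534/m - 2314/v(33, 15)) = 1/(-2534/3195 - 2314/(-5 + 39*33*15)) = 1/(-2534*1/3195 - 2314/(-5 + 19305)) = 1/(-2534/3195 - 2314/19300) = 1/(-2534/3195 - 2314*1/19300) = 1/(-2534/3195 - 1157/9650) = 1/(-5629943/6166350) = -6166350/5629943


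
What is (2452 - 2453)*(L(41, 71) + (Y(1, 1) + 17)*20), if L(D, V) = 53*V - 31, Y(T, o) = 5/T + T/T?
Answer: -4192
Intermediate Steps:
Y(T, o) = 1 + 5/T (Y(T, o) = 5/T + 1 = 1 + 5/T)
L(D, V) = -31 + 53*V
(2452 - 2453)*(L(41, 71) + (Y(1, 1) + 17)*20) = (2452 - 2453)*((-31 + 53*71) + ((5 + 1)/1 + 17)*20) = -((-31 + 3763) + (1*6 + 17)*20) = -(3732 + (6 + 17)*20) = -(3732 + 23*20) = -(3732 + 460) = -1*4192 = -4192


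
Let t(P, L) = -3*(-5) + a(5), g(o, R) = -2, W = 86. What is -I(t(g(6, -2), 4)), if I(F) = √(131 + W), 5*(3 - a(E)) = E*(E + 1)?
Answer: -√217 ≈ -14.731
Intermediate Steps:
a(E) = 3 - E*(1 + E)/5 (a(E) = 3 - E*(E + 1)/5 = 3 - E*(1 + E)/5)
t(P, L) = 12 (t(P, L) = -3*(-5) + (3 - ⅕*5 - ⅕*5²) = 15 + (3 - 1 - ⅕*25) = 15 + (3 - 1 - 5) = 15 - 3 = 12)
I(F) = √217 (I(F) = √(131 + 86) = √217)
-I(t(g(6, -2), 4)) = -√217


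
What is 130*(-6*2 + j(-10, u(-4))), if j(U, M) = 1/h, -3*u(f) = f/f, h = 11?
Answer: -17030/11 ≈ -1548.2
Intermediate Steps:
u(f) = -⅓ (u(f) = -f/(3*f) = -⅓*1 = -⅓)
j(U, M) = 1/11
130*(-6*2 + j(-10, u(-4))) = 130*(-6*2 + 1/11) = 130*(-12 + 1/11) = 130*(-131/11) = -17030/11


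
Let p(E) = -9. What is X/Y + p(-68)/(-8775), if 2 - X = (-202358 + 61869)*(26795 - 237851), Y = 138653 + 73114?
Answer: -9636590003561/68824275 ≈ -1.4002e+5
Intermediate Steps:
Y = 211767
X = -29651046382 (X = 2 - (-202358 + 61869)*(26795 - 237851) = 2 - (-140489)*(-211056) = 2 - 1*29651046384 = 2 - 29651046384 = -29651046382)
X/Y + p(-68)/(-8775) = -29651046382/211767 - 9/(-8775) = -29651046382*1/211767 - 9*(-1/8775) = -29651046382/211767 + 1/975 = -9636590003561/68824275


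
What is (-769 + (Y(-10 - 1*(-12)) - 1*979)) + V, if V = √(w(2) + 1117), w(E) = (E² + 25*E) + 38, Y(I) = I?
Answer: -1746 + √1209 ≈ -1711.2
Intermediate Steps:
w(E) = 38 + E² + 25*E
V = √1209 (V = √((38 + 2² + 25*2) + 1117) = √((38 + 4 + 50) + 1117) = √(92 + 1117) = √1209 ≈ 34.771)
(-769 + (Y(-10 - 1*(-12)) - 1*979)) + V = (-769 + ((-10 - 1*(-12)) - 1*979)) + √1209 = (-769 + ((-10 + 12) - 979)) + √1209 = (-769 + (2 - 979)) + √1209 = (-769 - 977) + √1209 = -1746 + √1209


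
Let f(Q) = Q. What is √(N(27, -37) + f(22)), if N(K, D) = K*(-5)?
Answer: I*√113 ≈ 10.63*I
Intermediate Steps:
N(K, D) = -5*K
√(N(27, -37) + f(22)) = √(-5*27 + 22) = √(-135 + 22) = √(-113) = I*√113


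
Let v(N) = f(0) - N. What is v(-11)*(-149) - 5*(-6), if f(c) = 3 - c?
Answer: -2056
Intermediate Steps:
v(N) = 3 - N (v(N) = (3 - 1*0) - N = (3 + 0) - N = 3 - N)
v(-11)*(-149) - 5*(-6) = (3 - 1*(-11))*(-149) - 5*(-6) = (3 + 11)*(-149) + 30 = 14*(-149) + 30 = -2086 + 30 = -2056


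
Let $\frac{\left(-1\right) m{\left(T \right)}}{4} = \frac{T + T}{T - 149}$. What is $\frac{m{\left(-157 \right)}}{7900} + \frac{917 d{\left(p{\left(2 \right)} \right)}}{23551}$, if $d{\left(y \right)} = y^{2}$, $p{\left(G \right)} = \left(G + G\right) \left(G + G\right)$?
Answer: $\frac{70932488093}{7116523425} \approx 9.9673$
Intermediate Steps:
$p{\left(G \right)} = 4 G^{2}$ ($p{\left(G \right)} = 2 G 2 G = 4 G^{2}$)
$m{\left(T \right)} = - \frac{8 T}{-149 + T}$ ($m{\left(T \right)} = - 4 \frac{T + T}{T - 149} = - 4 \frac{2 T}{-149 + T} = - \frac{8 T}{-149 + T}$)
$\frac{m{\left(-157 \right)}}{7900} + \frac{917 d{\left(p{\left(2 \right)} \right)}}{23551} = \frac{\left(-8\right) \left(-157\right) \frac{1}{-149 - 157}}{7900} + \frac{917 \left(4 \cdot 2^{2}\right)^{2}}{23551} = \left(-8\right) \left(-157\right) \frac{1}{-306} \cdot \frac{1}{7900} + 917 \left(4 \cdot 4\right)^{2} \cdot \frac{1}{23551} = \left(-8\right) \left(-157\right) \left(- \frac{1}{306}\right) \frac{1}{7900} + 917 \cdot 16^{2} \cdot \frac{1}{23551} = \left(- \frac{628}{153}\right) \frac{1}{7900} + 917 \cdot 256 \cdot \frac{1}{23551} = - \frac{157}{302175} + 234752 \cdot \frac{1}{23551} = - \frac{157}{302175} + \frac{234752}{23551} = \frac{70932488093}{7116523425}$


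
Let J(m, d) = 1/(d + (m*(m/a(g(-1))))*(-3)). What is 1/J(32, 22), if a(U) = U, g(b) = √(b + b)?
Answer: 22 + 1536*I*√2 ≈ 22.0 + 2172.2*I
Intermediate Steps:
g(b) = √2*√b (g(b) = √(2*b) = √2*√b)
J(m, d) = 1/(d + 3*I*√2*m²/2) (J(m, d) = 1/(d + (m*(m/((√2*√(-1)))))*(-3)) = 1/(d + (m*(m/((√2*I))))*(-3)) = 1/(d + (m*(m/((I*√2))))*(-3)) = 1/(d + (m*(m*(-I*√2/2)))*(-3)) = 1/(d + (m*(-I*m*√2/2))*(-3)) = 1/(d - I*√2*m²/2*(-3)) = 1/(d + 3*I*√2*m²/2))
1/J(32, 22) = 1/(√2/(22*√2 + 3*I*32²)) = 1/(√2/(22*√2 + 3*I*1024)) = 1/(√2/(22*√2 + 3072*I)) = √2*(22*√2 + 3072*I)/2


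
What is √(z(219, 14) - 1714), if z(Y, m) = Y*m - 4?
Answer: 2*√337 ≈ 36.715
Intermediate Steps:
z(Y, m) = -4 + Y*m
√(z(219, 14) - 1714) = √((-4 + 219*14) - 1714) = √((-4 + 3066) - 1714) = √(3062 - 1714) = √1348 = 2*√337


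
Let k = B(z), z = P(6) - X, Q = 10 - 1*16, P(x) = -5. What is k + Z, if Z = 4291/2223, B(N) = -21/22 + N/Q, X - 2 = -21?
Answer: -66395/48906 ≈ -1.3576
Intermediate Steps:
X = -19 (X = 2 - 21 = -19)
Q = -6 (Q = 10 - 16 = -6)
z = 14 (z = -5 - 1*(-19) = -5 + 19 = 14)
B(N) = -21/22 - N/6 (B(N) = -21/22 + N/(-6) = -21*1/22 + N*(-1/6) = -21/22 - N/6)
k = -217/66 (k = -21/22 - 1/6*14 = -21/22 - 7/3 = -217/66 ≈ -3.2879)
Z = 4291/2223 (Z = 4291*(1/2223) = 4291/2223 ≈ 1.9303)
k + Z = -217/66 + 4291/2223 = -66395/48906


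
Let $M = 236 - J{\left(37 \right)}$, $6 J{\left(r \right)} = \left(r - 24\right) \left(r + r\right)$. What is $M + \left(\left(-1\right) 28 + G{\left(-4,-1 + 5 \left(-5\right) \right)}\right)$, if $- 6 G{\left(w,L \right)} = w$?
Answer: $\frac{145}{3} \approx 48.333$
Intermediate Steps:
$G{\left(w,L \right)} = - \frac{w}{6}$
$J{\left(r \right)} = \frac{r \left(-24 + r\right)}{3}$ ($J{\left(r \right)} = \frac{\left(r - 24\right) \left(r + r\right)}{6} = \frac{\left(-24 + r\right) 2 r}{6} = \frac{2 r \left(-24 + r\right)}{6} = \frac{r \left(-24 + r\right)}{3}$)
$M = \frac{227}{3}$ ($M = 236 - \frac{1}{3} \cdot 37 \left(-24 + 37\right) = 236 - \frac{1}{3} \cdot 37 \cdot 13 = 236 - \frac{481}{3} = \frac{227}{3} \approx 75.667$)
$M + \left(\left(-1\right) 28 + G{\left(-4,-1 + 5 \left(-5\right) \right)}\right) = \frac{227}{3} - \frac{82}{3} = \frac{145}{3}$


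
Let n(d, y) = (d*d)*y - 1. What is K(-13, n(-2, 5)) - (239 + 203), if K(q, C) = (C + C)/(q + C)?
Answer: -1307/3 ≈ -435.67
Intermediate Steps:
n(d, y) = -1 + y*d² (n(d, y) = d²*y - 1 = y*d² - 1 = -1 + y*d²)
K(q, C) = 2*C/(C + q) (K(q, C) = (2*C)/(C + q) = 2*C/(C + q))
K(-13, n(-2, 5)) - (239 + 203) = 2*(-1 + 5*(-2)²)/((-1 + 5*(-2)²) - 13) - (239 + 203) = 2*(-1 + 5*4)/((-1 + 5*4) - 13) - 1*442 = 2*(-1 + 20)/((-1 + 20) - 13) - 442 = 2*19/(19 - 13) - 442 = 2*19/6 - 442 = 2*19*(⅙) - 442 = 19/3 - 442 = -1307/3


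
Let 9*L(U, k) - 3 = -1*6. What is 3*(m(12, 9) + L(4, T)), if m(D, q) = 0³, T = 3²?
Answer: -1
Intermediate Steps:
T = 9
L(U, k) = -⅓ (L(U, k) = ⅓ + (-1*6)/9 = ⅓ + (⅑)*(-6) = ⅓ - ⅔ = -⅓)
m(D, q) = 0
3*(m(12, 9) + L(4, T)) = 3*(0 - ⅓) = 3*(-⅓) = -1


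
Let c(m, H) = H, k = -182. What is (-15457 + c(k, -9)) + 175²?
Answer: 15159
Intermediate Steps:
(-15457 + c(k, -9)) + 175² = (-15457 - 9) + 175² = -15466 + 30625 = 15159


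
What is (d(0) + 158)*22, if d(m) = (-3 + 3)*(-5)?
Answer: 3476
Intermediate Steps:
d(m) = 0 (d(m) = 0*(-5) = 0)
(d(0) + 158)*22 = (0 + 158)*22 = 158*22 = 3476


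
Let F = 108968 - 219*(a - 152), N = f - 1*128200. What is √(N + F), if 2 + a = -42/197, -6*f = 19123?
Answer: √15862280430/1182 ≈ 106.55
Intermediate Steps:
f = -19123/6 (f = -⅙*19123 = -19123/6 ≈ -3187.2)
a = -436/197 (a = -2 - 42/197 = -436/197 ≈ -2.2132)
N = -788323/6 (N = -19123/6 - 1*128200 = -19123/6 - 128200 = -788323/6 ≈ -1.3139e+5)
F = 28119916/197 (F = 108968 - 219*(-436/197 - 152) = 108968 - 219*(-30380)/197 = 108968 - 1*(-6653220/197) = 108968 + 6653220/197 = 28119916/197 ≈ 1.4274e+5)
√(N + F) = √(-788323/6 + 28119916/197) = √(13419865/1182) = √15862280430/1182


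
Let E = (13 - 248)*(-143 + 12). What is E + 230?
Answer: 31015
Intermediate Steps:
E = 30785 (E = -235*(-131) = 30785)
E + 230 = 30785 + 230 = 31015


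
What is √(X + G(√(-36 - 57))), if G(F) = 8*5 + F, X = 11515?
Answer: √(11555 + I*√93) ≈ 107.49 + 0.0449*I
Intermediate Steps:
G(F) = 40 + F
√(X + G(√(-36 - 57))) = √(11515 + (40 + √(-36 - 57))) = √(11515 + (40 + √(-93))) = √(11515 + (40 + I*√93)) = √(11555 + I*√93)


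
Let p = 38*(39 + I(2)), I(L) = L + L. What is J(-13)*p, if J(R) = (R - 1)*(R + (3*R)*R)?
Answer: -11300744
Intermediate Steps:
I(L) = 2*L
J(R) = (-1 + R)*(R + 3*R²)
p = 1634 (p = 38*(39 + 2*2) = 38*(39 + 4) = 38*43 = 1634)
J(-13)*p = -13*(-1 - 2*(-13) + 3*(-13)²)*1634 = -13*(-1 + 26 + 3*169)*1634 = -13*(-1 + 26 + 507)*1634 = -13*532*1634 = -6916*1634 = -11300744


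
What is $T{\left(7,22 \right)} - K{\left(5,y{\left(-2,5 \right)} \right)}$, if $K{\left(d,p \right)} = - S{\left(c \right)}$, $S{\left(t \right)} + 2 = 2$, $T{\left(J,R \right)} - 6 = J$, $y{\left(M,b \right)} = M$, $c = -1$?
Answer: $13$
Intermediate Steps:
$T{\left(J,R \right)} = 6 + J$
$S{\left(t \right)} = 0$ ($S{\left(t \right)} = -2 + 2 = 0$)
$K{\left(d,p \right)} = 0$ ($K{\left(d,p \right)} = \left(-1\right) 0 = 0$)
$T{\left(7,22 \right)} - K{\left(5,y{\left(-2,5 \right)} \right)} = \left(6 + 7\right) - 0 = 13 + 0 = 13$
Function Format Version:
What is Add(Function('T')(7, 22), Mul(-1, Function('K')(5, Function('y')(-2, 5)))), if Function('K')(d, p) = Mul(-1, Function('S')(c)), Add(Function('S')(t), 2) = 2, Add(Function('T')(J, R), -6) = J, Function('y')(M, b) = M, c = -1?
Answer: 13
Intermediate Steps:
Function('T')(J, R) = Add(6, J)
Function('S')(t) = 0 (Function('S')(t) = Add(-2, 2) = 0)
Function('K')(d, p) = 0 (Function('K')(d, p) = Mul(-1, 0) = 0)
Add(Function('T')(7, 22), Mul(-1, Function('K')(5, Function('y')(-2, 5)))) = Add(Add(6, 7), Mul(-1, 0)) = Add(13, 0) = 13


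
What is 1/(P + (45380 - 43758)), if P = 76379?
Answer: 1/78001 ≈ 1.2820e-5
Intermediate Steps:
1/(P + (45380 - 43758)) = 1/(76379 + (45380 - 43758)) = 1/(76379 + 1622) = 1/78001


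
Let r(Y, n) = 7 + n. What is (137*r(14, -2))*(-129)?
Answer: -88365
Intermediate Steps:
(137*r(14, -2))*(-129) = (137*(7 - 2))*(-129) = (137*5)*(-129) = 685*(-129) = -88365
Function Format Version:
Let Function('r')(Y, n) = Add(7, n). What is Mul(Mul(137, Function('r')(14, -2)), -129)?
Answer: -88365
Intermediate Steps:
Mul(Mul(137, Function('r')(14, -2)), -129) = Mul(Mul(137, Add(7, -2)), -129) = Mul(Mul(137, 5), -129) = Mul(685, -129) = -88365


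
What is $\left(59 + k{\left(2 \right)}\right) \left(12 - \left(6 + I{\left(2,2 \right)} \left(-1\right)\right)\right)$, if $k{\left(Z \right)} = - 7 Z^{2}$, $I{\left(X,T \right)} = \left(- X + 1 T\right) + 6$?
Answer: $372$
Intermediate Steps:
$I{\left(X,T \right)} = 6 + T - X$ ($I{\left(X,T \right)} = \left(- X + T\right) + 6 = \left(T - X\right) + 6 = 6 + T - X$)
$\left(59 + k{\left(2 \right)}\right) \left(12 - \left(6 + I{\left(2,2 \right)} \left(-1\right)\right)\right) = \left(59 - 7 \cdot 2^{2}\right) \left(12 - \left(6 + \left(6 + 2 - 2\right) \left(-1\right)\right)\right) = \left(59 - 28\right) \left(12 - \left(6 + \left(6 + 2 - 2\right) \left(-1\right)\right)\right) = \left(59 - 28\right) \left(12 - \left(6 + 6 \left(-1\right)\right)\right) = 31 \left(12 - \left(6 - 6\right)\right) = 31 \left(12 - 0\right) = 31 \left(12 + 0\right) = 31 \cdot 12 = 372$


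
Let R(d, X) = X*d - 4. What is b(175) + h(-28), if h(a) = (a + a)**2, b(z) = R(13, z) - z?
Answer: 5232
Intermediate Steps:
R(d, X) = -4 + X*d
b(z) = -4 + 12*z (b(z) = (-4 + z*13) - z = (-4 + 13*z) - z = -4 + 12*z)
h(a) = 4*a**2 (h(a) = (2*a)**2 = 4*a**2)
b(175) + h(-28) = (-4 + 12*175) + 4*(-28)**2 = (-4 + 2100) + 4*784 = 2096 + 3136 = 5232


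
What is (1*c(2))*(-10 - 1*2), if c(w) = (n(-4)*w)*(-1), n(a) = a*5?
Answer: -480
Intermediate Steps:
n(a) = 5*a
c(w) = 20*w (c(w) = ((5*(-4))*w)*(-1) = -20*w*(-1) = 20*w)
(1*c(2))*(-10 - 1*2) = (1*(20*2))*(-10 - 1*2) = (1*40)*(-10 - 2) = 40*(-12) = -480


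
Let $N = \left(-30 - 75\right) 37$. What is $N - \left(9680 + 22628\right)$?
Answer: $-36193$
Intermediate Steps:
$N = -3885$ ($N = \left(-105\right) 37 = -3885$)
$N - \left(9680 + 22628\right) = -3885 - \left(9680 + 22628\right) = -3885 - 32308 = -36193$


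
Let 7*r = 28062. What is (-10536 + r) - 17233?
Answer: -166321/7 ≈ -23760.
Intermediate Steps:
r = 28062/7 (r = (⅐)*28062 = 28062/7 ≈ 4008.9)
(-10536 + r) - 17233 = (-10536 + 28062/7) - 17233 = -45690/7 - 17233 = -166321/7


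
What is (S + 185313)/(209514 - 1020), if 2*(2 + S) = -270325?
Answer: 100297/416988 ≈ 0.24053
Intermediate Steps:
S = -270329/2 (S = -2 + (½)*(-270325) = -2 - 270325/2 = -270329/2 ≈ -1.3516e+5)
(S + 185313)/(209514 - 1020) = (-270329/2 + 185313)/(209514 - 1020) = (100297/2)/208494 = (100297/2)*(1/208494) = 100297/416988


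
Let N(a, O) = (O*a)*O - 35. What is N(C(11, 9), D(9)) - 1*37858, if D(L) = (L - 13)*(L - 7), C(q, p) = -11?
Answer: -38597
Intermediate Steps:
D(L) = (-13 + L)*(-7 + L)
N(a, O) = -35 + a*O² (N(a, O) = a*O² - 35 = -35 + a*O²)
N(C(11, 9), D(9)) - 1*37858 = (-35 - 11*(91 + 9² - 20*9)²) - 1*37858 = (-35 - 11*(91 + 81 - 180)²) - 37858 = (-35 - 11*(-8)²) - 37858 = (-35 - 11*64) - 37858 = (-35 - 704) - 37858 = -739 - 37858 = -38597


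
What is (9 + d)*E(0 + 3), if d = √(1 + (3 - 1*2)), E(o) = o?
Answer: 27 + 3*√2 ≈ 31.243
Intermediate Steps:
d = √2 (d = √(1 + (3 - 2)) = √(1 + 1) = √2 ≈ 1.4142)
(9 + d)*E(0 + 3) = (9 + √2)*(0 + 3) = (9 + √2)*3 = 27 + 3*√2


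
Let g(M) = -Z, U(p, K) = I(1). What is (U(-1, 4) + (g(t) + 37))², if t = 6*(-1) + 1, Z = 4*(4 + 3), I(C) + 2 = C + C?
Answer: 81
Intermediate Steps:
I(C) = -2 + 2*C (I(C) = -2 + (C + C) = -2 + 2*C)
Z = 28 (Z = 4*7 = 28)
U(p, K) = 0 (U(p, K) = -2 + 2*1 = -2 + 2 = 0)
t = -5 (t = -6 + 1 = -5)
g(M) = -28 (g(M) = -1*28 = -28)
(U(-1, 4) + (g(t) + 37))² = (0 + (-28 + 37))² = (0 + 9)² = 9² = 81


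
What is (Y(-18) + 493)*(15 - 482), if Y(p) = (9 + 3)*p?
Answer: -129359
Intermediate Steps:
Y(p) = 12*p
(Y(-18) + 493)*(15 - 482) = (12*(-18) + 493)*(15 - 482) = (-216 + 493)*(-467) = 277*(-467) = -129359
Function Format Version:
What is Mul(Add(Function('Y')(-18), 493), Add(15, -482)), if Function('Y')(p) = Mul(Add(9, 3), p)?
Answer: -129359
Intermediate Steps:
Function('Y')(p) = Mul(12, p)
Mul(Add(Function('Y')(-18), 493), Add(15, -482)) = Mul(Add(Mul(12, -18), 493), Add(15, -482)) = Mul(Add(-216, 493), -467) = Mul(277, -467) = -129359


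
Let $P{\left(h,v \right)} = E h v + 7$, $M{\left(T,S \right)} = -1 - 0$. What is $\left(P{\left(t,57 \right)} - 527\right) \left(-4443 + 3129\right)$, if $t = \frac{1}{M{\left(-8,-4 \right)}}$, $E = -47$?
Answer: $-2836926$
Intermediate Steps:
$M{\left(T,S \right)} = -1$ ($M{\left(T,S \right)} = -1 + 0 = -1$)
$t = -1$ ($t = \frac{1}{-1} = -1$)
$P{\left(h,v \right)} = 7 - 47 h v$ ($P{\left(h,v \right)} = - 47 h v + 7 = 7 - 47 h v$)
$\left(P{\left(t,57 \right)} - 527\right) \left(-4443 + 3129\right) = \left(\left(7 - \left(-47\right) 57\right) - 527\right) \left(-4443 + 3129\right) = \left(\left(7 + 2679\right) - 527\right) \left(-1314\right) = \left(2686 - 527\right) \left(-1314\right) = 2159 \left(-1314\right) = -2836926$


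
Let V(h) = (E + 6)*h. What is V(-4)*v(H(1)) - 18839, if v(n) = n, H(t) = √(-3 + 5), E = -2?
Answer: -18839 - 16*√2 ≈ -18862.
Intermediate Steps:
H(t) = √2
V(h) = 4*h (V(h) = (-2 + 6)*h = 4*h)
V(-4)*v(H(1)) - 18839 = (4*(-4))*√2 - 18839 = -16*√2 - 18839 = -18839 - 16*√2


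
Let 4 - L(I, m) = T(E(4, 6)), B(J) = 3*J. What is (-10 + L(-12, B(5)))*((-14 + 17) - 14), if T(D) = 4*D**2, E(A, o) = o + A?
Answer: 4466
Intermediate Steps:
E(A, o) = A + o
L(I, m) = -396 (L(I, m) = 4 - 4*(4 + 6)**2 = 4 - 4*10**2 = 4 - 4*100 = 4 - 1*400 = 4 - 400 = -396)
(-10 + L(-12, B(5)))*((-14 + 17) - 14) = (-10 - 396)*((-14 + 17) - 14) = -406*(3 - 14) = -406*(-11) = 4466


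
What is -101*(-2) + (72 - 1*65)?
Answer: 209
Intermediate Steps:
-101*(-2) + (72 - 1*65) = 202 + (72 - 65) = 202 + 7 = 209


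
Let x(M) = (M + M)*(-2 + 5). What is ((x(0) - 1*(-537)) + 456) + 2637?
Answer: 3630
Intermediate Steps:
x(M) = 6*M (x(M) = (2*M)*3 = 6*M)
((x(0) - 1*(-537)) + 456) + 2637 = ((6*0 - 1*(-537)) + 456) + 2637 = ((0 + 537) + 456) + 2637 = (537 + 456) + 2637 = 993 + 2637 = 3630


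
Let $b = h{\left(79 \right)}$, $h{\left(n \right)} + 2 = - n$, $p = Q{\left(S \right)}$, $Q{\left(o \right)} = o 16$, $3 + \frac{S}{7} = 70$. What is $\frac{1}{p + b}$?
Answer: $\frac{1}{7423} \approx 0.00013472$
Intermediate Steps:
$S = 469$ ($S = -21 + 7 \cdot 70 = -21 + 490 = 469$)
$Q{\left(o \right)} = 16 o$
$p = 7504$ ($p = 16 \cdot 469 = 7504$)
$h{\left(n \right)} = -2 - n$
$b = -81$ ($b = -2 - 79 = -81$)
$\frac{1}{p + b} = \frac{1}{7504 - 81} = \frac{1}{7423}$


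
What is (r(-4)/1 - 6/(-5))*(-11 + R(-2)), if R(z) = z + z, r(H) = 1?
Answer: -33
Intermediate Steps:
R(z) = 2*z
(r(-4)/1 - 6/(-5))*(-11 + R(-2)) = (1/1 - 6/(-5))*(-11 + 2*(-2)) = (1*1 - 6*(-⅕))*(-11 - 4) = (1 + 6/5)*(-15) = (11/5)*(-15) = -33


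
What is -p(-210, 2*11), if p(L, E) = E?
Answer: -22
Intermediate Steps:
-p(-210, 2*11) = -2*11 = -1*22 = -22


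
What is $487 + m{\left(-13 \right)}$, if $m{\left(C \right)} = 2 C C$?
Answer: $825$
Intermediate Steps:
$m{\left(C \right)} = 2 C^{2}$
$487 + m{\left(-13 \right)} = 487 + 2 \left(-13\right)^{2} = 487 + 2 \cdot 169 = 487 + 338 = 825$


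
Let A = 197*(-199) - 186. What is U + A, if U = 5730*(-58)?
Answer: -371729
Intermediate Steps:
U = -332340
A = -39389 (A = -39203 - 186 = -39389)
U + A = -332340 - 39389 = -371729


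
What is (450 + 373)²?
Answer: 677329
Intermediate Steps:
(450 + 373)² = 823² = 677329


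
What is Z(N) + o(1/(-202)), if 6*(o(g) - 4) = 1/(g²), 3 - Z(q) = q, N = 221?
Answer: 19760/3 ≈ 6586.7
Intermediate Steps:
Z(q) = 3 - q
o(g) = 4 + 1/(6*g²) (o(g) = 4 + 1/(6*(g²)) = 4 + 1/(6*g²))
Z(N) + o(1/(-202)) = (3 - 1*221) + (4 + 1/(6*(1/(-202))²)) = (3 - 221) + (4 + 1/(6*(-1/202)²)) = -218 + (4 + (⅙)*40804) = -218 + (4 + 20402/3) = -218 + 20414/3 = 19760/3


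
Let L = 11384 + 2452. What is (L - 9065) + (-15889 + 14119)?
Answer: 3001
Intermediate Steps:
L = 13836
(L - 9065) + (-15889 + 14119) = (13836 - 9065) + (-15889 + 14119) = 4771 - 1770 = 3001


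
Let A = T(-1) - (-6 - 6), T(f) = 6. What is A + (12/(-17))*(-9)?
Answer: 414/17 ≈ 24.353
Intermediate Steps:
A = 18 (A = 6 - (-6 - 6) = 6 - 1*(-12) = 6 + 12 = 18)
A + (12/(-17))*(-9) = 18 + (12/(-17))*(-9) = 18 + (12*(-1/17))*(-9) = 18 - 12/17*(-9) = 18 + 108/17 = 414/17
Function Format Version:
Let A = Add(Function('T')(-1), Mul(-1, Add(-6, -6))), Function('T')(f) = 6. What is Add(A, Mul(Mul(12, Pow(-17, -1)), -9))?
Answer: Rational(414, 17) ≈ 24.353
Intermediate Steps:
A = 18 (A = Add(6, Mul(-1, Add(-6, -6))) = Add(6, Mul(-1, -12)) = Add(6, 12) = 18)
Add(A, Mul(Mul(12, Pow(-17, -1)), -9)) = Add(18, Mul(Mul(12, Pow(-17, -1)), -9)) = Add(18, Mul(Mul(12, Rational(-1, 17)), -9)) = Add(18, Mul(Rational(-12, 17), -9)) = Add(18, Rational(108, 17)) = Rational(414, 17)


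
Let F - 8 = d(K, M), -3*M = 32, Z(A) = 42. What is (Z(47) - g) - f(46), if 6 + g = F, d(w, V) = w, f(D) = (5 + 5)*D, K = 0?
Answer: -420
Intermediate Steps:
M = -32/3 (M = -1/3*32 = -32/3 ≈ -10.667)
f(D) = 10*D
F = 8 (F = 8 + 0 = 8)
g = 2 (g = -6 + 8 = 2)
(Z(47) - g) - f(46) = (42 - 1*2) - 10*46 = (42 - 2) - 1*460 = 40 - 460 = -420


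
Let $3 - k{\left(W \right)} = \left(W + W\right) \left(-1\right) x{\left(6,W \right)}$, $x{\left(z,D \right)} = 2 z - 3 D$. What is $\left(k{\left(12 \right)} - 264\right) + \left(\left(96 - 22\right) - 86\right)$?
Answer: $-849$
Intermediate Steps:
$x{\left(z,D \right)} = - 3 D + 2 z$
$k{\left(W \right)} = 3 + 2 W \left(12 - 3 W\right)$ ($k{\left(W \right)} = 3 - \left(W + W\right) \left(-1\right) \left(- 3 W + 2 \cdot 6\right) = 3 - 2 W \left(-1\right) \left(- 3 W + 12\right) = 3 - - 2 W \left(12 - 3 W\right) = 3 + 2 W \left(12 - 3 W\right)$)
$\left(k{\left(12 \right)} - 264\right) + \left(\left(96 - 22\right) - 86\right) = \left(\left(3 - 72 \left(-4 + 12\right)\right) - 264\right) + \left(\left(96 - 22\right) - 86\right) = \left(\left(3 - 72 \cdot 8\right) - 264\right) + \left(74 - 86\right) = \left(\left(3 - 576\right) - 264\right) - 12 = \left(-573 - 264\right) - 12 = -837 - 12 = -849$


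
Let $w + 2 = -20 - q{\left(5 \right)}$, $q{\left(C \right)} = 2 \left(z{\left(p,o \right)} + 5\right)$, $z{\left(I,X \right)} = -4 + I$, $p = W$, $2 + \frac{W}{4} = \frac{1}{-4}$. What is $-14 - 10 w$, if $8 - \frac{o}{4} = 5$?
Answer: $46$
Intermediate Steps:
$W = -9$ ($W = -8 + \frac{4}{-4} = -8 + 4 \left(- \frac{1}{4}\right) = -8 - 1 = -9$)
$p = -9$
$o = 12$ ($o = 32 - 20 = 12$)
$q{\left(C \right)} = -16$ ($q{\left(C \right)} = 2 \left(\left(-4 - 9\right) + 5\right) = 2 \left(-13 + 5\right) = 2 \left(-8\right) = -16$)
$w = -6$ ($w = -2 - 4 = -6$)
$-14 - 10 w = -14 - -60 = -14 + 60 = 46$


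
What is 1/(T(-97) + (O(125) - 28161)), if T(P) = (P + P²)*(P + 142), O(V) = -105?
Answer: 1/390774 ≈ 2.5590e-6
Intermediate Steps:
T(P) = (142 + P)*(P + P²) (T(P) = (P + P²)*(142 + P) = (142 + P)*(P + P²))
1/(T(-97) + (O(125) - 28161)) = 1/(-97*(142 + (-97)² + 143*(-97)) + (-105 - 28161)) = 1/(-97*(142 + 9409 - 13871) - 28266) = 1/(-97*(-4320) - 28266) = 1/(419040 - 28266) = 1/390774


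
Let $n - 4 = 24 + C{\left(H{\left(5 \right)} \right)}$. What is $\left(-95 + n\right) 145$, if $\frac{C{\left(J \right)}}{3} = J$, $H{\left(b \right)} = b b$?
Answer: $1160$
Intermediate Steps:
$H{\left(b \right)} = b^{2}$
$C{\left(J \right)} = 3 J$
$n = 103$ ($n = 4 + \left(24 + 3 \cdot 5^{2}\right) = 4 + \left(24 + 3 \cdot 25\right) = 4 + \left(24 + 75\right) = 4 + 99 = 103$)
$\left(-95 + n\right) 145 = \left(-95 + 103\right) 145 = 8 \cdot 145 = 1160$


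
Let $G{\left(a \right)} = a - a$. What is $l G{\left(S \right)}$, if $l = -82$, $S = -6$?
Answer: $0$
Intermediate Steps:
$G{\left(a \right)} = 0$
$l G{\left(S \right)} = \left(-82\right) 0 = 0$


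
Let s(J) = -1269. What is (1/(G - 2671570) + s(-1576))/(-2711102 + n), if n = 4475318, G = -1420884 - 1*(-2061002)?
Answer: -2577912589/3583920121632 ≈ -0.00071930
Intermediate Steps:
G = 640118 (G = -1420884 + 2061002 = 640118)
(1/(G - 2671570) + s(-1576))/(-2711102 + n) = (1/(640118 - 2671570) - 1269)/(-2711102 + 4475318) = (1/(-2031452) - 1269)/1764216 = (-1/2031452 - 1269)*(1/1764216) = -2577912589/2031452*1/1764216 = -2577912589/3583920121632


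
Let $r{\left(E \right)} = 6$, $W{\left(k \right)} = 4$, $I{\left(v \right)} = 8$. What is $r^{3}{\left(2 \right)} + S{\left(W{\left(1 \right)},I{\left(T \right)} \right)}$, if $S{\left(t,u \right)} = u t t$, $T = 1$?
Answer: $344$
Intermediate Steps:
$S{\left(t,u \right)} = u t^{2}$ ($S{\left(t,u \right)} = t u t = u t^{2}$)
$r^{3}{\left(2 \right)} + S{\left(W{\left(1 \right)},I{\left(T \right)} \right)} = 6^{3} + 8 \cdot 4^{2} = 216 + 8 \cdot 16 = 216 + 128 = 344$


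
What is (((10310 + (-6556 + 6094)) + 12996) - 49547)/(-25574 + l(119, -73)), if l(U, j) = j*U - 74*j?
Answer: 26703/28859 ≈ 0.92529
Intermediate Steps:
l(U, j) = -74*j + U*j (l(U, j) = U*j - 74*j = -74*j + U*j)
(((10310 + (-6556 + 6094)) + 12996) - 49547)/(-25574 + l(119, -73)) = (((10310 + (-6556 + 6094)) + 12996) - 49547)/(-25574 - 73*(-74 + 119)) = (((10310 - 462) + 12996) - 49547)/(-25574 - 73*45) = ((9848 + 12996) - 49547)/(-25574 - 3285) = (22844 - 49547)/(-28859) = -26703*(-1/28859) = 26703/28859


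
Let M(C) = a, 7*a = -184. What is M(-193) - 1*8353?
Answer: -58655/7 ≈ -8379.3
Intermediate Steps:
a = -184/7 (a = (⅐)*(-184) = -184/7 ≈ -26.286)
M(C) = -184/7
M(-193) - 1*8353 = -184/7 - 1*8353 = -184/7 - 8353 = -58655/7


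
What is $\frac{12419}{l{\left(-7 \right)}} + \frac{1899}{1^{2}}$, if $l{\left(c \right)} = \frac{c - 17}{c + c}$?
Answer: $\frac{109721}{12} \approx 9143.4$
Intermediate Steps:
$l{\left(c \right)} = \frac{-17 + c}{2 c}$
$\frac{12419}{l{\left(-7 \right)}} + \frac{1899}{1^{2}} = \frac{12419}{\frac{1}{2} \frac{1}{-7} \left(-17 - 7\right)} + \frac{1899}{1^{2}} = \frac{12419}{\frac{1}{2} \left(- \frac{1}{7}\right) \left(-24\right)} + \frac{1899}{1} = \frac{12419}{\frac{12}{7}} + 1899 \cdot 1 = 12419 \cdot \frac{7}{12} + 1899 = \frac{86933}{12} + 1899 = \frac{109721}{12}$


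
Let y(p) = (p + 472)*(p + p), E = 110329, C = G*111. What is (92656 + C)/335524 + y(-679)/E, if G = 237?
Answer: 107442878371/37018027396 ≈ 2.9024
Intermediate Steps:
C = 26307 (C = 237*111 = 26307)
y(p) = 2*p*(472 + p) (y(p) = (472 + p)*(2*p) = 2*p*(472 + p))
(92656 + C)/335524 + y(-679)/E = (92656 + 26307)/335524 + (2*(-679)*(472 - 679))/110329 = 118963*(1/335524) + (2*(-679)*(-207))*(1/110329) = 118963/335524 + 281106*(1/110329) = 118963/335524 + 281106/110329 = 107442878371/37018027396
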